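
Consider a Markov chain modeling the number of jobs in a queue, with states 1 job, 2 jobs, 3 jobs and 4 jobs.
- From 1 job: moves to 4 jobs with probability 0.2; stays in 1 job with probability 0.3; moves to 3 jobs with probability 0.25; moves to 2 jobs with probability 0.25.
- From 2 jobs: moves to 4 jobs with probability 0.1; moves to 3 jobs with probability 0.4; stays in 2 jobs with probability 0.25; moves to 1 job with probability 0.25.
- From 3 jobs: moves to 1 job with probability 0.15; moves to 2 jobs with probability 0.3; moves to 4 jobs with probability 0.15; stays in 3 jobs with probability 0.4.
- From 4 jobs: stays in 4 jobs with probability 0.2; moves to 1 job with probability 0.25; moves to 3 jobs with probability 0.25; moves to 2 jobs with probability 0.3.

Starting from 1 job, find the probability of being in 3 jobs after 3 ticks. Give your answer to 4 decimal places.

Propagate the distribution vector 3 ticks from 1 job.
After 0 ticks: (1.0000, 0.0000, 0.0000, 0.0000)
After 1 tick: (0.3000, 0.2500, 0.2500, 0.2000)
After 2 ticks: (0.2400, 0.2725, 0.3250, 0.1625)
After 3 ticks: (0.2295, 0.2744, 0.3396, 0.1565)
P(in 3 jobs after 3 ticks) = 0.3396

0.3396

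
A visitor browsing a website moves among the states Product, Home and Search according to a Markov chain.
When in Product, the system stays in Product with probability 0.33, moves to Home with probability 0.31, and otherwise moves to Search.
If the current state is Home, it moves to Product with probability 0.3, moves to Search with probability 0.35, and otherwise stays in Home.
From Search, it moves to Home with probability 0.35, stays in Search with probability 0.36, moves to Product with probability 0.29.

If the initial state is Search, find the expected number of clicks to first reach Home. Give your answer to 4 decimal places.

Let t(s) be the expected number of clicks to first reach Home from state s, with t(Home) = 0. Conditioning on the first click:
t(Product) = 1 + 0.33·t(Product) + 0.36·t(Search)
t(Search) = 1 + 0.29·t(Product) + 0.36·t(Search)
Solving: t(Product) = 3.0826, t(Search) = 2.9593.
Expected clicks from Search to Home: 2.9593.

2.9593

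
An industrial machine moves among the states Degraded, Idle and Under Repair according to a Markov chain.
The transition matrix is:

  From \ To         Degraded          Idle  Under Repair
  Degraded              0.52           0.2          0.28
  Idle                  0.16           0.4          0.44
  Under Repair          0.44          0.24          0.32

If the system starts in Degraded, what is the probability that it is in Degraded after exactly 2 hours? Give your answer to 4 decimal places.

0.4256

Sum over the intermediate state after 1 hour:
P = P(Degraded→Degraded)·P(Degraded→Degraded) + P(Degraded→Idle)·P(Idle→Degraded) + P(Degraded→Under Repair)·P(Under Repair→Degraded)
  = 0.52×0.52 + 0.2×0.16 + 0.28×0.44
  = 0.2704 + 0.0320 + 0.1232 = 0.4256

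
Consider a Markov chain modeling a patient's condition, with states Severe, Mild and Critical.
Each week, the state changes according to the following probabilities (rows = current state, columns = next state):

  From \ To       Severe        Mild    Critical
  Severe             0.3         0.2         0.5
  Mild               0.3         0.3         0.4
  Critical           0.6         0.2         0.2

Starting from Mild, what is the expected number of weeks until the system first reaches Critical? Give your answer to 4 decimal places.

2.3256

Let t(s) be the expected number of weeks to first reach Critical from state s, with t(Critical) = 0. Conditioning on the first week:
t(Severe) = 1 + 0.3·t(Severe) + 0.2·t(Mild)
t(Mild) = 1 + 0.3·t(Severe) + 0.3·t(Mild)
Solving: t(Severe) = 2.0930, t(Mild) = 2.3256.
Expected weeks from Mild to Critical: 2.3256.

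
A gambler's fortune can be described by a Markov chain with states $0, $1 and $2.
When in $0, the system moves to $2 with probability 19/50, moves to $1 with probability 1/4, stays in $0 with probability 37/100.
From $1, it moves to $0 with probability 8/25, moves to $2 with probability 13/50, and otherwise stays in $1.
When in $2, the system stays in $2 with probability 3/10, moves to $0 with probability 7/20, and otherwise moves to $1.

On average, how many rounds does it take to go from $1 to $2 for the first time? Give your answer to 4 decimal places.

Let t(s) be the expected number of rounds to first reach $2 from state s, with t($2) = 0. Conditioning on the first round:
t($0) = 1 + 0.37·t($0) + 0.25·t($1)
t($1) = 1 + 0.32·t($0) + 0.42·t($1)
Solving: t($0) = 2.9082, t($1) = 3.3287.
Expected rounds from $1 to $2: 3.3287.

3.3287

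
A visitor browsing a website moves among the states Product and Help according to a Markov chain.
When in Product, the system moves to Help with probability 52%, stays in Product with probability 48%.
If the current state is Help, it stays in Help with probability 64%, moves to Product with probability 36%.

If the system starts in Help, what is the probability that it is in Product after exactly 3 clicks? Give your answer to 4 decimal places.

0.4084

Propagate the distribution vector 3 clicks from Help.
After 0 clicks: (0.0000, 1.0000)
After 1 click: (0.3600, 0.6400)
After 2 clicks: (0.4032, 0.5968)
After 3 clicks: (0.4084, 0.5916)
P(in Product after 3 clicks) = 0.4084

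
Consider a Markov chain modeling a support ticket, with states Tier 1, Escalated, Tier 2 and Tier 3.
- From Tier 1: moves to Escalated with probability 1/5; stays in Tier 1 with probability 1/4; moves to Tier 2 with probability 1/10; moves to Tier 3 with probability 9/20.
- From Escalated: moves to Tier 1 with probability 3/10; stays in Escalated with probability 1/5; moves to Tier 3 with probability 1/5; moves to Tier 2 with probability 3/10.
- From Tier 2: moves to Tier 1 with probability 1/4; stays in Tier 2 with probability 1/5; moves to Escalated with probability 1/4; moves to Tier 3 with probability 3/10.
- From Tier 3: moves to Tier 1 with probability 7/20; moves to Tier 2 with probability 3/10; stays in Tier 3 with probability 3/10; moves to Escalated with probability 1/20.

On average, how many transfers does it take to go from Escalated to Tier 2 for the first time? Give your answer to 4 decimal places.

Let t(s) be the expected number of transfers to first reach Tier 2 from state s, with t(Tier 2) = 0. Conditioning on the first transfer:
t(Tier 1) = 1 + 0.25·t(Tier 1) + 0.2·t(Escalated) + 0.45·t(Tier 3)
t(Escalated) = 1 + 0.3·t(Tier 1) + 0.2·t(Escalated) + 0.2·t(Tier 3)
t(Tier 3) = 1 + 0.35·t(Tier 1) + 0.05·t(Escalated) + 0.3·t(Tier 3)
Solving: t(Tier 1) = 4.9721, t(Escalated) = 4.1676, t(Tier 3) = 4.2123.
Expected transfers from Escalated to Tier 2: 4.1676.

4.1676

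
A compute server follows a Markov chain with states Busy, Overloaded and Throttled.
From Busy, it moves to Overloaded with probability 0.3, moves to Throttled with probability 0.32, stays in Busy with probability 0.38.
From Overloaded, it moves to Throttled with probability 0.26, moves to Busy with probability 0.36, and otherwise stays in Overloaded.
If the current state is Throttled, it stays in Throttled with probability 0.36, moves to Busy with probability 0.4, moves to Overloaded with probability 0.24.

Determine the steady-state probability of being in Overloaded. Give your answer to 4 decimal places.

Let the stationary distribution be π with π = πP and π_1 + π_2 + π_3 = 1.
π_1 = 0.38·π_1 + 0.36·π_2 + 0.4·π_3
π_2 = 0.3·π_1 + 0.38·π_2 + 0.24·π_3
Solving with the normalization constraint gives π = (0.3802, 0.3056, 0.3142).
So the stationary probability of Overloaded is 0.3056.

0.3056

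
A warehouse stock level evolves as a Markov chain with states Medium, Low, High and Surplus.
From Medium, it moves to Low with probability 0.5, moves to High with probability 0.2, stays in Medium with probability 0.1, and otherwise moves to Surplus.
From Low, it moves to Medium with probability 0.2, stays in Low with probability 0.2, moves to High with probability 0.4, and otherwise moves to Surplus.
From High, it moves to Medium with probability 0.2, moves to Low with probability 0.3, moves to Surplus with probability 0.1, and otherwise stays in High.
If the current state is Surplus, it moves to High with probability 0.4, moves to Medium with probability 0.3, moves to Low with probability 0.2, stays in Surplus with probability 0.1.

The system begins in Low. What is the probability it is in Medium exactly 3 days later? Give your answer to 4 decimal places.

0.1940

Propagate the distribution vector 3 days from Low.
After 0 days: (0.0000, 1.0000, 0.0000, 0.0000)
After 1 day: (0.2000, 0.2000, 0.4000, 0.2000)
After 2 days: (0.2000, 0.3000, 0.3600, 0.1400)
After 3 days: (0.1940, 0.2960, 0.3600, 0.1500)
P(in Medium after 3 days) = 0.1940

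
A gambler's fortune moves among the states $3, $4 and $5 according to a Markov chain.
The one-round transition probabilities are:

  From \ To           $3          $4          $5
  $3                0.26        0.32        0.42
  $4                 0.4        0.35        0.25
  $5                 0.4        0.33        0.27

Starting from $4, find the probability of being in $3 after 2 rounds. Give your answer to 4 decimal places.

Sum over the intermediate state after 1 round:
P = P($4→$3)·P($3→$3) + P($4→$4)·P($4→$3) + P($4→$5)·P($5→$3)
  = 0.4×0.26 + 0.35×0.4 + 0.25×0.4
  = 0.1040 + 0.1400 + 0.1000 = 0.3440

0.3440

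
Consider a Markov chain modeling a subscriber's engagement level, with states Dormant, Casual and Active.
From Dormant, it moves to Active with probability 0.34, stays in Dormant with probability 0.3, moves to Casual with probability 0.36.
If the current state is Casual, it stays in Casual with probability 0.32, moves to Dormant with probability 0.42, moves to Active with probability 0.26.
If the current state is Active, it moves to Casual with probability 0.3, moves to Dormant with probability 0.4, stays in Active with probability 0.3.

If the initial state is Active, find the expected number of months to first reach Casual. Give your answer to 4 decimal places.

Let t(s) be the expected number of months to first reach Casual from state s, with t(Casual) = 0. Conditioning on the first month:
t(Dormant) = 1 + 0.3·t(Dormant) + 0.34·t(Active)
t(Active) = 1 + 0.4·t(Dormant) + 0.3·t(Active)
Solving: t(Dormant) = 2.9379, t(Active) = 3.1073.
Expected months from Active to Casual: 3.1073.

3.1073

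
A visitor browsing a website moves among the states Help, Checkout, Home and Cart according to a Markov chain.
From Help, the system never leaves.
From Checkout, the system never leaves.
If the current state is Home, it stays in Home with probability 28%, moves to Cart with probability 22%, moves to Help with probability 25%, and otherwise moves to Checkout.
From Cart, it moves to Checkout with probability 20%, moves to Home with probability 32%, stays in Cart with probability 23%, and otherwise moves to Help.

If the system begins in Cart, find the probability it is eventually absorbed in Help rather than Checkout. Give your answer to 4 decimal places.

0.5372

Let h(s) be the probability of absorption at Help starting from transient state s. Then h(Help) = 1 and h(Checkout) = 0. By first-step analysis:
h(Home) = 0.25·1 + 0.25·0 + 0.28·h(Home) + 0.22·h(Cart)
h(Cart) = 0.25·1 + 0.2·0 + 0.32·h(Home) + 0.23·h(Cart)
Solving: h(Home) = 0.5114, h(Cart) = 0.5372.
Starting from Cart, the probability is 0.5372.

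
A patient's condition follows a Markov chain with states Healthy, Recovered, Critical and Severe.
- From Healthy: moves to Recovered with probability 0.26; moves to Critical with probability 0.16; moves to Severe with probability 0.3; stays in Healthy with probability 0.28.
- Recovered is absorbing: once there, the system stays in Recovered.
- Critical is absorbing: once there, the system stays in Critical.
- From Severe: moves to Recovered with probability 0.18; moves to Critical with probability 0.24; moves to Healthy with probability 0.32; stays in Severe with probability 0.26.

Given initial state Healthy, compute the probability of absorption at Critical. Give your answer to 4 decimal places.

0.4359

Let h(s) be the probability of absorption at Critical starting from transient state s. Then h(Critical) = 1 and h(Recovered) = 0. By first-step analysis:
h(Healthy) = 0.28·h(Healthy) + 0.26·0 + 0.16·1 + 0.3·h(Severe)
h(Severe) = 0.32·h(Healthy) + 0.18·0 + 0.24·1 + 0.26·h(Severe)
Solving: h(Healthy) = 0.4359, h(Severe) = 0.5128.
Starting from Healthy, the probability is 0.4359.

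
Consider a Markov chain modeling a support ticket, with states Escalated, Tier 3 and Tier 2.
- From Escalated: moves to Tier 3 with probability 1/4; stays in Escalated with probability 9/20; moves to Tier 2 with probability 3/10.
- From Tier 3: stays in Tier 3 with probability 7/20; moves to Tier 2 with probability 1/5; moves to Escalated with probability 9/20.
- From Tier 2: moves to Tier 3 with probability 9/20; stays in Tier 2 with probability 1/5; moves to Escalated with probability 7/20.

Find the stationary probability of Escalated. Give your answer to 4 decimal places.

0.4257

Let the stationary distribution be π with π = πP and π_1 + π_2 + π_3 = 1.
π_1 = 0.45·π_1 + 0.45·π_2 + 0.35·π_3
π_2 = 0.25·π_1 + 0.35·π_2 + 0.45·π_3
Solving with the normalization constraint gives π = (0.4257, 0.3317, 0.2426).
So the stationary probability of Escalated is 0.4257.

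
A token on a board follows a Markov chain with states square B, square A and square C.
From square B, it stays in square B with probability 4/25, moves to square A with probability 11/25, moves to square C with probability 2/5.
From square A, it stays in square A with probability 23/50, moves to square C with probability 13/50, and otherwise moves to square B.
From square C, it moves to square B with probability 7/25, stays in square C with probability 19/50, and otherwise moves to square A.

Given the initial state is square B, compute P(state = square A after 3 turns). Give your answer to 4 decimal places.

Propagate the distribution vector 3 turns from square B.
After 0 turns: (1.0000, 0.0000, 0.0000)
After 1 turn: (0.1600, 0.4400, 0.4000)
After 2 turns: (0.2608, 0.4088, 0.3304)
After 3 turns: (0.2487, 0.4151, 0.3362)
P(in square A after 3 turns) = 0.4151

0.4151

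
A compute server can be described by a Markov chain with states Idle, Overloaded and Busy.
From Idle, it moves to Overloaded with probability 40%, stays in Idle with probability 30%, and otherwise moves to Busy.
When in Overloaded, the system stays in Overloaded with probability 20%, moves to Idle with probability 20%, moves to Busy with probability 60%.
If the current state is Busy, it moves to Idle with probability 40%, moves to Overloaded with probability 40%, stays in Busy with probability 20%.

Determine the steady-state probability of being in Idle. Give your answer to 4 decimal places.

0.3030

Let the stationary distribution be π with π = πP and π_1 + π_2 + π_3 = 1.
π_1 = 0.3·π_1 + 0.2·π_2 + 0.4·π_3
π_2 = 0.4·π_1 + 0.2·π_2 + 0.4·π_3
Solving with the normalization constraint gives π = (0.3030, 0.3333, 0.3636).
So the stationary probability of Idle is 0.3030.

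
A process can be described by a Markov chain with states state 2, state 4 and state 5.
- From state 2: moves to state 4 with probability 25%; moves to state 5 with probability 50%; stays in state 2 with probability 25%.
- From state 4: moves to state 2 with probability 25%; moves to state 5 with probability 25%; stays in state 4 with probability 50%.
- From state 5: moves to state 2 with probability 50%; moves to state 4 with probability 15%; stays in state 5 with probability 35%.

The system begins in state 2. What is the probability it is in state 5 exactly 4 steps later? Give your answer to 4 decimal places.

Propagate the distribution vector 4 steps from state 2.
After 0 steps: (1.0000, 0.0000, 0.0000)
After 1 step: (0.2500, 0.2500, 0.5000)
After 2 steps: (0.3750, 0.2625, 0.3625)
After 3 steps: (0.3406, 0.2794, 0.3800)
After 4 steps: (0.3450, 0.2818, 0.3732)
P(in state 5 after 4 steps) = 0.3732

0.3732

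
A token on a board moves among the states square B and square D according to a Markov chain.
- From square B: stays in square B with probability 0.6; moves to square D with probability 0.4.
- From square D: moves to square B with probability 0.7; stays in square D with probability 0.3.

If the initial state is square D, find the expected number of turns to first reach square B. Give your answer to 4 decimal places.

Let t(s) be the expected number of turns to first reach square B from state s, with t(square B) = 0. Conditioning on the first turn:
t(square D) = 1 + 0.3·t(square D)
Solving: t(square D) = 1.4286.
Expected turns from square D to square B: 1.4286.

1.4286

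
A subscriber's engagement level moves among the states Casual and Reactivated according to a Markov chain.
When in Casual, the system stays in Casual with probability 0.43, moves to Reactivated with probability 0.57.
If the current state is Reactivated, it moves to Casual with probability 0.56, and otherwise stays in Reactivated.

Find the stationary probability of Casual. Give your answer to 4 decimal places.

0.4956

Let the stationary distribution be π with π = πP and π_1 + π_2 = 1.
π_1 = 0.43·π_1 + 0.56·π_2
Solving with the normalization constraint gives π = (0.4956, 0.5044).
So the stationary probability of Casual is 0.4956.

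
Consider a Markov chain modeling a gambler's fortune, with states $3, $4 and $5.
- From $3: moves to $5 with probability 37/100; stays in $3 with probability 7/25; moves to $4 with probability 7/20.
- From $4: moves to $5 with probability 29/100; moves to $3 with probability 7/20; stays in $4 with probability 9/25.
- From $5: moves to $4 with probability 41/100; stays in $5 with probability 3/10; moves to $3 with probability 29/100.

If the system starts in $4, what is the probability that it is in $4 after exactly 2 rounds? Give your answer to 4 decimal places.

Sum over the intermediate state after 1 round:
P = P($4→$3)·P($3→$4) + P($4→$4)·P($4→$4) + P($4→$5)·P($5→$4)
  = 0.35×0.35 + 0.36×0.36 + 0.29×0.41
  = 0.1225 + 0.1296 + 0.1189 = 0.3710

0.3710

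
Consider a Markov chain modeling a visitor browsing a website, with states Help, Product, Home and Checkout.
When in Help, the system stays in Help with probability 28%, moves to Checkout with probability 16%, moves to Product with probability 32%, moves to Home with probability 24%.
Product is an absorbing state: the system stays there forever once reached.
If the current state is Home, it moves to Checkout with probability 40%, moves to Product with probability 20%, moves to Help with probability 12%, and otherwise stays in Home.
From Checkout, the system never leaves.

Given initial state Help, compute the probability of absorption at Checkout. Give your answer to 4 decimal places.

Let h(s) be the probability of absorption at Checkout starting from transient state s. Then h(Checkout) = 1 and h(Product) = 0. By first-step analysis:
h(Help) = 0.28·h(Help) + 0.32·0 + 0.24·h(Home) + 0.16·1
h(Home) = 0.12·h(Help) + 0.2·0 + 0.28·h(Home) + 0.4·1
Solving: h(Help) = 0.4314, h(Home) = 0.6275.
Starting from Help, the probability is 0.4314.

0.4314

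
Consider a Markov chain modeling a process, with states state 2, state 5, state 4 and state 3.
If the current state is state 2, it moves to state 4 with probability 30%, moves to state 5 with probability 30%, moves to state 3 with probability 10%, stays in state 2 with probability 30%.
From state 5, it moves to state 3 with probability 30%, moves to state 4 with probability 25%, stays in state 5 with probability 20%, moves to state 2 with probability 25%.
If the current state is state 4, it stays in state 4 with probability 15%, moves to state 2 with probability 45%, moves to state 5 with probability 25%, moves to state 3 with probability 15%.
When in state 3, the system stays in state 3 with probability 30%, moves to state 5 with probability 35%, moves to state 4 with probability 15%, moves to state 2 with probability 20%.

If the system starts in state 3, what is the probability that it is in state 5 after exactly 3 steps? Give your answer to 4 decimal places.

0.2739

Propagate the distribution vector 3 steps from state 3.
After 0 steps: (0.0000, 0.0000, 0.0000, 1.0000)
After 1 step: (0.2000, 0.3500, 0.1500, 0.3000)
After 2 steps: (0.2750, 0.2725, 0.2150, 0.2375)
After 3 steps: (0.2949, 0.2739, 0.2185, 0.2128)
P(in state 5 after 3 steps) = 0.2739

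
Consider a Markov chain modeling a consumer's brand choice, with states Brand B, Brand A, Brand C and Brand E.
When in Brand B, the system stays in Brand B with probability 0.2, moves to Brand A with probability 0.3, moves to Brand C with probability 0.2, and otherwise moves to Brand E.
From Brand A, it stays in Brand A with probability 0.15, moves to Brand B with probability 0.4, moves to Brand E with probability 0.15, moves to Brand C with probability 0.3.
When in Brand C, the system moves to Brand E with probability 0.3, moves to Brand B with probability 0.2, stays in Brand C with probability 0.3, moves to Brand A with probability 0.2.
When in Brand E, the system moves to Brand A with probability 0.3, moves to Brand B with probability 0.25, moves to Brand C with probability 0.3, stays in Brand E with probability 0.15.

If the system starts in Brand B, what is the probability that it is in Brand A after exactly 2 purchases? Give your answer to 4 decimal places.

Propagate the distribution vector 2 purchases from Brand B.
After 0 purchases: (1.0000, 0.0000, 0.0000, 0.0000)
After 1 purchase: (0.2000, 0.3000, 0.2000, 0.3000)
After 2 purchases: (0.2750, 0.2350, 0.2800, 0.2100)
P(in Brand A after 2 purchases) = 0.2350

0.2350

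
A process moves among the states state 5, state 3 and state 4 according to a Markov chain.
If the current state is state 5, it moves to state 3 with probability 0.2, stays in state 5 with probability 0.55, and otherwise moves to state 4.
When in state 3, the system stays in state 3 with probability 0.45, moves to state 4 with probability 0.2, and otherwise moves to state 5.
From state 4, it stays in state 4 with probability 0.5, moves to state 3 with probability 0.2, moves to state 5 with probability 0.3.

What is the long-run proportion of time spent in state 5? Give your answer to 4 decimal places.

Let the stationary distribution be π with π = πP and π_1 + π_2 + π_3 = 1.
π_1 = 0.55·π_1 + 0.35·π_2 + 0.3·π_3
π_2 = 0.2·π_1 + 0.45·π_2 + 0.2·π_3
Solving with the normalization constraint gives π = (0.4178, 0.2667, 0.3156).
So the stationary probability of state 5 is 0.4178.

0.4178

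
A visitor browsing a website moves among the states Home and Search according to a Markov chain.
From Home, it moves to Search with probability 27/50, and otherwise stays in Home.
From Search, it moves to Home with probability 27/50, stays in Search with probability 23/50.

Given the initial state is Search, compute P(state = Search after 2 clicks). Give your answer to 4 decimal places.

0.5032

Sum over the intermediate state after 1 click:
P = P(Search→Home)·P(Home→Search) + P(Search→Search)·P(Search→Search)
  = 0.54×0.54 + 0.46×0.46
  = 0.2916 + 0.2116 = 0.5032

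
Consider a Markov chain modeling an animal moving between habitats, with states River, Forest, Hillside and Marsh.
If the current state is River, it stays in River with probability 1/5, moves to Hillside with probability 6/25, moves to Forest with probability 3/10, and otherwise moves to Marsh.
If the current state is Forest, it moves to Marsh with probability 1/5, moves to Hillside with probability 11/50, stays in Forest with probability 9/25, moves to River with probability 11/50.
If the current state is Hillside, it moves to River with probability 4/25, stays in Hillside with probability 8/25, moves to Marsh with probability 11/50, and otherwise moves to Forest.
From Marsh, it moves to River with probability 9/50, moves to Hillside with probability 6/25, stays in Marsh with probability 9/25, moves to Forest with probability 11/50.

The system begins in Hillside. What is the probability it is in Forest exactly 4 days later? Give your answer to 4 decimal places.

Propagate the distribution vector 4 days from Hillside.
After 0 days: (0.0000, 0.0000, 1.0000, 0.0000)
After 1 day: (0.1600, 0.3000, 0.3200, 0.2200)
After 2 days: (0.1888, 0.3004, 0.2596, 0.2512)
After 3 days: (0.1906, 0.2979, 0.2548, 0.2567)
After 4 days: (0.1906, 0.2973, 0.2544, 0.2576)
P(in Forest after 4 days) = 0.2973

0.2973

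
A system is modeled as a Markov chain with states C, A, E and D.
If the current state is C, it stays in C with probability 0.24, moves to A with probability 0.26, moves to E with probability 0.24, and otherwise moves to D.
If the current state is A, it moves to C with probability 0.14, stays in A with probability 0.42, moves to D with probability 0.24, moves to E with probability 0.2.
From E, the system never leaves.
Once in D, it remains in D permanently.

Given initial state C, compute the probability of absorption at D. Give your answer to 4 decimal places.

Let h(s) be the probability of absorption at D starting from transient state s. Then h(D) = 1 and h(E) = 0. By first-step analysis:
h(C) = 0.24·h(C) + 0.26·h(A) + 0.24·0 + 0.26·1
h(A) = 0.14·h(C) + 0.42·h(A) + 0.2·0 + 0.24·1
Solving: h(C) = 0.5272, h(A) = 0.5410.
Starting from C, the probability is 0.5272.

0.5272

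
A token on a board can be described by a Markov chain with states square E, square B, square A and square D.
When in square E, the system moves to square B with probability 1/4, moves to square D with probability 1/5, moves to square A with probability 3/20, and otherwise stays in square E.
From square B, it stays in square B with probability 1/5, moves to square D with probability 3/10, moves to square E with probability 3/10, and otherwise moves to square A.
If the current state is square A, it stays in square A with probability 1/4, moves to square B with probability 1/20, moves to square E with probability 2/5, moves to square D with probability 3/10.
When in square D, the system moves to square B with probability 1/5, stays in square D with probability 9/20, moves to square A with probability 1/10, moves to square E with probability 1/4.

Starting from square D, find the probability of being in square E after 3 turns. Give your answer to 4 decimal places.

Propagate the distribution vector 3 turns from square D.
After 0 turns: (0.0000, 0.0000, 0.0000, 1.0000)
After 1 turn: (0.2500, 0.2000, 0.1000, 0.4500)
After 2 turns: (0.3125, 0.1975, 0.1475, 0.3425)
After 3 turns: (0.3289, 0.1935, 0.1575, 0.3201)
P(in square E after 3 turns) = 0.3289

0.3289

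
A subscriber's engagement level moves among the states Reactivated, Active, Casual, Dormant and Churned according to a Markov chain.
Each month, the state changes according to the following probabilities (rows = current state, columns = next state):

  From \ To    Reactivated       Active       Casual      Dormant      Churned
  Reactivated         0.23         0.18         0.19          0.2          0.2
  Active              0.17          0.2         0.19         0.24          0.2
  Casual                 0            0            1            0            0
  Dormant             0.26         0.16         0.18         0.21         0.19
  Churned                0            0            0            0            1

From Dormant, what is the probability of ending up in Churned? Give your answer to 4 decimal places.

0.5132

Let h(s) be the probability of absorption at Churned starting from transient state s. Then h(Churned) = 1 and h(Casual) = 0. By first-step analysis:
h(Reactivated) = 0.23·h(Reactivated) + 0.18·h(Active) + 0.19·0 + 0.2·h(Dormant) + 0.2·1
h(Active) = 0.17·h(Reactivated) + 0.2·h(Active) + 0.19·0 + 0.24·h(Dormant) + 0.2·1
h(Dormant) = 0.26·h(Reactivated) + 0.16·h(Active) + 0.18·0 + 0.21·h(Dormant) + 0.19·1
Solving: h(Reactivated) = 0.5130, h(Active) = 0.5130, h(Dormant) = 0.5132.
Starting from Dormant, the probability is 0.5132.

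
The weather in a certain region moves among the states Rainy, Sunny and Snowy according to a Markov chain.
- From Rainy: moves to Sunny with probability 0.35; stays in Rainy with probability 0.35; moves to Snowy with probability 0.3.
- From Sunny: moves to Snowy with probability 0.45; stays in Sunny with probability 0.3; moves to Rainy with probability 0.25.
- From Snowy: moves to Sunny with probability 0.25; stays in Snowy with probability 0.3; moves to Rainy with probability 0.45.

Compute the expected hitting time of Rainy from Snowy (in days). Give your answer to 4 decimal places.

2.5166

Let t(s) be the expected number of days to first reach Rainy from state s, with t(Rainy) = 0. Conditioning on the first day:
t(Sunny) = 1 + 0.3·t(Sunny) + 0.45·t(Snowy)
t(Snowy) = 1 + 0.25·t(Sunny) + 0.3·t(Snowy)
Solving: t(Sunny) = 3.0464, t(Snowy) = 2.5166.
Expected days from Snowy to Rainy: 2.5166.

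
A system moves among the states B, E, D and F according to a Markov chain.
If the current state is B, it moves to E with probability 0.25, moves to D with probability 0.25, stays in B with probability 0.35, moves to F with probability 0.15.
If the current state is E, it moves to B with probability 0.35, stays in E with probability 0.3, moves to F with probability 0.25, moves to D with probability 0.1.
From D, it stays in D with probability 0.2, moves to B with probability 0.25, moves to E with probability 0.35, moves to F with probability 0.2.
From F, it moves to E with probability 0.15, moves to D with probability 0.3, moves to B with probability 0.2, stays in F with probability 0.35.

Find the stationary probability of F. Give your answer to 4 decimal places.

Let the stationary distribution be π with π = πP and π_1 + π_2 + π_3 + π_4 = 1.
π_1 = 0.35·π_1 + 0.35·π_2 + 0.25·π_3 + 0.2·π_4
π_2 = 0.25·π_1 + 0.3·π_2 + 0.35·π_3 + 0.15·π_4
π_3 = 0.25·π_1 + 0.1·π_2 + 0.2·π_3 + 0.3·π_4
Solving with the normalization constraint gives π = (0.2938, 0.2609, 0.2119, 0.2334).
So the stationary probability of F is 0.2334.

0.2334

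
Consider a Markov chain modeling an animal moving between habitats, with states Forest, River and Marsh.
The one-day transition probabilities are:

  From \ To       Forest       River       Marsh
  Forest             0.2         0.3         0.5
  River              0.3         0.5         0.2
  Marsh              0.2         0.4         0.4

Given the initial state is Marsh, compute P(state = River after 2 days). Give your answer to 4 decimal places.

Sum over the intermediate state after 1 day:
P = P(Marsh→Forest)·P(Forest→River) + P(Marsh→River)·P(River→River) + P(Marsh→Marsh)·P(Marsh→River)
  = 0.2×0.3 + 0.4×0.5 + 0.4×0.4
  = 0.0600 + 0.2000 + 0.1600 = 0.4200

0.4200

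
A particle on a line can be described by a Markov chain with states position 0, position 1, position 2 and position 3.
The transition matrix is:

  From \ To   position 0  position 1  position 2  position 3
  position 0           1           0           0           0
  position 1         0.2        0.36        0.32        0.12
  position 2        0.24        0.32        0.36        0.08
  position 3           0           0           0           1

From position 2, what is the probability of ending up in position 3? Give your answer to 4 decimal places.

0.2917

Let h(s) be the probability of absorption at position 3 starting from transient state s. Then h(position 3) = 1 and h(position 0) = 0. By first-step analysis:
h(position 1) = 0.2·0 + 0.36·h(position 1) + 0.32·h(position 2) + 0.12·1
h(position 2) = 0.24·0 + 0.32·h(position 1) + 0.36·h(position 2) + 0.08·1
Solving: h(position 1) = 0.3333, h(position 2) = 0.2917.
Starting from position 2, the probability is 0.2917.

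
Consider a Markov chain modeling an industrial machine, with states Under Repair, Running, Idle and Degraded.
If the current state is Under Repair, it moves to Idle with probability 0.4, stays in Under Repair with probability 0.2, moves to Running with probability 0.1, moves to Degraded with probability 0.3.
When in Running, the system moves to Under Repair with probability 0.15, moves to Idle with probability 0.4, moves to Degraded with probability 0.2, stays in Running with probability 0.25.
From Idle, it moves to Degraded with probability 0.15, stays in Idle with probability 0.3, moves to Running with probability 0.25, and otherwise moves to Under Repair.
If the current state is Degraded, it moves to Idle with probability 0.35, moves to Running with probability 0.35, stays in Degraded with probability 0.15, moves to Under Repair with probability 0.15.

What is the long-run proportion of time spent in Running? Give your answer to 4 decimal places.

0.2373

Let the stationary distribution be π with π = πP and π_1 + π_2 + π_3 + π_4 = 1.
π_1 = 0.2·π_1 + 0.15·π_2 + 0.3·π_3 + 0.15·π_4
π_2 = 0.1·π_1 + 0.25·π_2 + 0.25·π_3 + 0.35·π_4
π_3 = 0.4·π_1 + 0.4·π_2 + 0.3·π_3 + 0.35·π_4
Solving with the normalization constraint gives π = (0.2139, 0.2373, 0.3548, 0.1940).
So the stationary probability of Running is 0.2373.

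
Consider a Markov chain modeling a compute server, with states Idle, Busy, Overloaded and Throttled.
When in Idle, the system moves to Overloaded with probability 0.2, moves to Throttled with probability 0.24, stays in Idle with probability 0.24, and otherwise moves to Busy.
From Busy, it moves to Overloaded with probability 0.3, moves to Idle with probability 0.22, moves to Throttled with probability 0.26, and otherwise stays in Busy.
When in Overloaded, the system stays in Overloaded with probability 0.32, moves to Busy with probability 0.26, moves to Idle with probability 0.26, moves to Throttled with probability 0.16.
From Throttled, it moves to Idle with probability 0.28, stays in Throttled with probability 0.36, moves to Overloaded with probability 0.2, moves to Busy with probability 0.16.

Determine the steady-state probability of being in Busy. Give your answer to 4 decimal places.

0.2399

Let the stationary distribution be π with π = πP and π_1 + π_2 + π_3 + π_4 = 1.
π_1 = 0.24·π_1 + 0.22·π_2 + 0.26·π_3 + 0.28·π_4
π_2 = 0.32·π_1 + 0.22·π_2 + 0.26·π_3 + 0.16·π_4
π_3 = 0.2·π_1 + 0.3·π_2 + 0.32·π_3 + 0.2·π_4
Solving with the normalization constraint gives π = (0.2505, 0.2399, 0.2545, 0.2550).
So the stationary probability of Busy is 0.2399.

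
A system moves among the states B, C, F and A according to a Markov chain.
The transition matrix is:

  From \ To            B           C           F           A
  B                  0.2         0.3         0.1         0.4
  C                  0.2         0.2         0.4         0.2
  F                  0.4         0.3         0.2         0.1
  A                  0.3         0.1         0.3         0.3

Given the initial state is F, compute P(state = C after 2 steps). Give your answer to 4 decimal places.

0.2500

Propagate the distribution vector 2 steps from F.
After 0 steps: (0.0000, 0.0000, 1.0000, 0.0000)
After 1 step: (0.4000, 0.3000, 0.2000, 0.1000)
After 2 steps: (0.2500, 0.2500, 0.2300, 0.2700)
P(in C after 2 steps) = 0.2500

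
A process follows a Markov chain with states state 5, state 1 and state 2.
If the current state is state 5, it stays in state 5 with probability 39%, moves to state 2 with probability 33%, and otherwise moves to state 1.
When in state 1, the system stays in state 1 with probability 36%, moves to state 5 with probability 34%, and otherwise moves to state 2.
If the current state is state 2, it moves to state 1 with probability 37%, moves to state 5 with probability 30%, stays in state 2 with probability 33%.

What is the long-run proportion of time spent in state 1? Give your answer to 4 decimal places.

0.3356

Let the stationary distribution be π with π = πP and π_1 + π_2 + π_3 = 1.
π_1 = 0.39·π_1 + 0.34·π_2 + 0.3·π_3
π_2 = 0.28·π_1 + 0.36·π_2 + 0.37·π_3
Solving with the normalization constraint gives π = (0.3444, 0.3356, 0.3199).
So the stationary probability of state 1 is 0.3356.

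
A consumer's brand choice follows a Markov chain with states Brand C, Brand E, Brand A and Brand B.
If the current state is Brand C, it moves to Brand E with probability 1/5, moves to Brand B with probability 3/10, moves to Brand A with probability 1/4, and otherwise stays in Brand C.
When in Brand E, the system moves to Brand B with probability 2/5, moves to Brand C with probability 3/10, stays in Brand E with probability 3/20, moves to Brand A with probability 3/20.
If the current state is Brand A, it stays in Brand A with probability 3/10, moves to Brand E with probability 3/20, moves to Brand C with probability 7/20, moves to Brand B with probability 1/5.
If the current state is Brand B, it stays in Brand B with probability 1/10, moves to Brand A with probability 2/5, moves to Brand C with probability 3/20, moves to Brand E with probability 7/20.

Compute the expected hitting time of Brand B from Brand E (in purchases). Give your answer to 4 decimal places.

3.0472

Let t(s) be the expected number of purchases to first reach Brand B from state s, with t(Brand B) = 0. Conditioning on the first purchase:
t(Brand C) = 1 + 0.25·t(Brand C) + 0.2·t(Brand E) + 0.25·t(Brand A)
t(Brand E) = 1 + 0.3·t(Brand C) + 0.15·t(Brand E) + 0.15·t(Brand A)
t(Brand A) = 1 + 0.35·t(Brand C) + 0.15·t(Brand E) + 0.3·t(Brand A)
Solving: t(Brand C) = 3.4077, t(Brand E) = 3.0472, t(Brand A) = 3.7854.
Expected purchases from Brand E to Brand B: 3.0472.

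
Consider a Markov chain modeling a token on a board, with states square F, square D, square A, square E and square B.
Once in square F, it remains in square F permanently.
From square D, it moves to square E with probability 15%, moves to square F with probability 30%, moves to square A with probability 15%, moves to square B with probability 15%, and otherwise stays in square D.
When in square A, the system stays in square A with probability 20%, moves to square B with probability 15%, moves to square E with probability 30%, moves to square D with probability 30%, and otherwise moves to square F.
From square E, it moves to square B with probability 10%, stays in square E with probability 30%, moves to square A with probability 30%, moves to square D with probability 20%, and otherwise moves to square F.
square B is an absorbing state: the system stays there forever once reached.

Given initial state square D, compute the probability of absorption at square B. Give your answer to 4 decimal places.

Let h(s) be the probability of absorption at square B starting from transient state s. Then h(square B) = 1 and h(square F) = 0. By first-step analysis:
h(square D) = 0.3·0 + 0.25·h(square D) + 0.15·h(square A) + 0.15·h(square E) + 0.15·1
h(square A) = 0.05·0 + 0.3·h(square D) + 0.2·h(square A) + 0.3·h(square E) + 0.15·1
h(square E) = 0.1·0 + 0.2·h(square D) + 0.3·h(square A) + 0.3·h(square E) + 0.1·1
Solving: h(square D) = 0.3989, h(square A) = 0.5164, h(square E) = 0.4781.
Starting from square D, the probability is 0.3989.

0.3989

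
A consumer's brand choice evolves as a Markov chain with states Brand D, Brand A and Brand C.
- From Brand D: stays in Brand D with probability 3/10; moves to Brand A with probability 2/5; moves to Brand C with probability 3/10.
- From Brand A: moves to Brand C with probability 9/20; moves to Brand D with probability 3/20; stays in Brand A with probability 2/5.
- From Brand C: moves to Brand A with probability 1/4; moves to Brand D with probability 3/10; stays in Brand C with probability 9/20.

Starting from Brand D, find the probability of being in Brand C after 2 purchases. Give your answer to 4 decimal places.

Sum over the intermediate state after 1 purchase:
P = P(Brand D→Brand D)·P(Brand D→Brand C) + P(Brand D→Brand A)·P(Brand A→Brand C) + P(Brand D→Brand C)·P(Brand C→Brand C)
  = 0.3×0.3 + 0.4×0.45 + 0.3×0.45
  = 0.0900 + 0.1800 + 0.1350 = 0.4050

0.4050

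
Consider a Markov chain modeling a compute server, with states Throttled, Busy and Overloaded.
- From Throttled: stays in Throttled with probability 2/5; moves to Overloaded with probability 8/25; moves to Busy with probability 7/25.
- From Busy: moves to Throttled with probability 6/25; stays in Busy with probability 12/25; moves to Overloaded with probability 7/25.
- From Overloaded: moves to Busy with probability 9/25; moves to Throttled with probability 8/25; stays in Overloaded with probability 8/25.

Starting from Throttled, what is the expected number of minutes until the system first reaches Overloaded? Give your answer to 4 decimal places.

3.2680

Let t(s) be the expected number of minutes to first reach Overloaded from state s, with t(Overloaded) = 0. Conditioning on the first minute:
t(Throttled) = 1 + 0.4·t(Throttled) + 0.28·t(Busy)
t(Busy) = 1 + 0.24·t(Throttled) + 0.48·t(Busy)
Solving: t(Throttled) = 3.2680, t(Busy) = 3.4314.
Expected minutes from Throttled to Overloaded: 3.2680.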